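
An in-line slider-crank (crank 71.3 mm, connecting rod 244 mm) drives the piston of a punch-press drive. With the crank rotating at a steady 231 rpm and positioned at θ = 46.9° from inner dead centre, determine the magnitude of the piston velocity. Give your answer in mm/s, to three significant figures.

ω = 2π·231/60 = 24.19 rad/s
For an in-line slider-crank, x = r cosθ + √(L² − r² sin²θ), so v = −rω sinθ·[1 + r cosθ/√(L² − r² sin²θ)].
With r = 0.0713 m, L = 0.244 m, θ = 46.9°: √(L² − r² sin²θ) = 0.23838 m.
v = −0.0713·24.19·0.73016·[1 + 0.0713·0.68327/0.23838] = -1.5167 m/s.
|v| = 1.5167 m/s = 1516.7 mm/s.

1520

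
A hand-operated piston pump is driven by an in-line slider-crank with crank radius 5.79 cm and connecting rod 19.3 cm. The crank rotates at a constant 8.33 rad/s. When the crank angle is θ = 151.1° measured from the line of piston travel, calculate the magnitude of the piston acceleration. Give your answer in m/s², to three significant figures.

2.85

ω = 8.33 rad/s
x(θ) = r cosθ + √(L² − r² sin²θ); with ω constant, a = ω²·d²x/dθ².
d²x/dθ² = −r cosθ − r²(cos2θ)/√u − r⁴ sin²2θ/(4u^{3/2}),  u = L² − r² sin²θ = 0.036466 m².
Substituting r = 0.0579 m, L = 0.193 m, θ = 151.1°: d²x/dθ² = +0.041046 m.
a = ω²·d²x/dθ² = (8.33)²·(+0.041046) = +2.8481 m/s²;  |a| = 2.8481 m/s².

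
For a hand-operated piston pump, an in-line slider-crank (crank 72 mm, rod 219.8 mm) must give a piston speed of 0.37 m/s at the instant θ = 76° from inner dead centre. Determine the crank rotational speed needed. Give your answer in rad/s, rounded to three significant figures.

For an in-line slider-crank, |v_piston| = rω|sinθ|·[1 + r cosθ/√(L² − r² sin²θ)].
With r = 0.072 m, L = 0.2198 m, θ = 76°: the bracketed kinematic factor |dx/dθ| = 0.0757 m.
ω = v/|dx/dθ| = 0.37/0.0757 = 4.8877 rad/s.

4.89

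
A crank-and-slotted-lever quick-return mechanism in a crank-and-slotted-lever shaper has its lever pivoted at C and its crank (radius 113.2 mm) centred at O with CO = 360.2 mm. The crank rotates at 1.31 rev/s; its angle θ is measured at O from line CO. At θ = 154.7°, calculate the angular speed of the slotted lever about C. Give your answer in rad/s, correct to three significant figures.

ω = 8.231 rad/s (from 1.31 rev/s).
Crank pin A relative to C: A = (d + r cosθ, r sinθ); lever angle φ = atan2(r sinθ, d + r cosθ).
Differentiating tanφ: φ̇ = rω(d cosθ + r)/(d² + r² + 2dr cosθ).
d² + r² + 2dr cosθ = |CA|² = 0.068831 m²;  d cosθ + r = -0.21245 m.
|ω_lever| = |0.1132·8.231·-0.21245| / 0.068831 = 2.8759 rad/s.

2.88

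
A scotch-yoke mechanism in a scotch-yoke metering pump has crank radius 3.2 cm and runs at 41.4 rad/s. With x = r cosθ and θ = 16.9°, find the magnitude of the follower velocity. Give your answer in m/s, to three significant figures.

0.385

ω = 41.4 rad/s
x = r cosθ ⇒ ẋ = −rω sinθ.
|v| = rω|sinθ| = 0.032·41.4·|sin 16.9°| = 0.38512 m/s.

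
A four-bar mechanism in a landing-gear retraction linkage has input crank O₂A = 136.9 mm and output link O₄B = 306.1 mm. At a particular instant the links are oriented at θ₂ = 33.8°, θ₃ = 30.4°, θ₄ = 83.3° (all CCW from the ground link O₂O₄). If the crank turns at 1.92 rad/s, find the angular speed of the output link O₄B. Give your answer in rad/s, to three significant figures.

0.0639

ω₂ = 1.92 rad/s
Differentiating the loop-closure r₂e^{iθ₂}+r₃e^{iθ₃}=r₁+r₄e^{iθ₄} gives r₂ω₂e^{iθ₂}+r₃ω₃e^{iθ₃}=r₄ω₄e^{iθ₄}.
Eliminating the other unknown: ω₄ = r₂ω₂ sin(θ₂−θ₃) / [r₄ sin(θ₄−θ₃)].
Numerator sine = +0.05931; denominator sine = +0.79758.
Result = 0.1369·1.92·(+0.05931) / (0.3061·(+0.79758)) = +0.063851 rad/s; magnitude 0.063851 rad/s.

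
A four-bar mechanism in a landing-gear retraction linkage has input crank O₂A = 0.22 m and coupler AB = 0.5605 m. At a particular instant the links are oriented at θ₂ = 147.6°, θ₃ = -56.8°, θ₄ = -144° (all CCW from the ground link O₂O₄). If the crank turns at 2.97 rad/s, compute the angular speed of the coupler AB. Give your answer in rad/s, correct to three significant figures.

ω₂ = 2.97 rad/s
Differentiating the loop-closure r₂e^{iθ₂}+r₃e^{iθ₃}=r₁+r₄e^{iθ₄} gives r₂ω₂e^{iθ₂}+r₃ω₃e^{iθ₃}=r₄ω₄e^{iθ₄}.
Eliminating the other unknown: ω₃ = r₂ω₂ sin(θ₄−θ₂) / [r₃ sin(θ₃−θ₄)].
Numerator sine = +0.92978; denominator sine = +0.99881.
Result = 0.22·2.97·(+0.92978) / (0.5605·(+0.99881)) = +1.0852 rad/s; magnitude 1.0852 rad/s.

1.09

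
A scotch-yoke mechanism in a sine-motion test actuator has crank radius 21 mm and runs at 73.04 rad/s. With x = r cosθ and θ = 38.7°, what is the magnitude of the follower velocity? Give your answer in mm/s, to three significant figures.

959

ω = 73.04 rad/s
x = r cosθ ⇒ ẋ = −rω sinθ.
|v| = rω|sinθ| = 0.021·73.04·|sin 38.7°| = 0.95902 m/s = 959.02 mm/s.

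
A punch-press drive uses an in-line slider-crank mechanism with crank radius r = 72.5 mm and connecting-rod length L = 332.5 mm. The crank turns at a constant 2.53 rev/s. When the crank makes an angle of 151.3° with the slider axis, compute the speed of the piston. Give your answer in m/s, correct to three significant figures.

0.447

ω = 2π·2.53 = 15.9 rad/s
For an in-line slider-crank, x = r cosθ + √(L² − r² sin²θ), so v = −rω sinθ·[1 + r cosθ/√(L² − r² sin²θ)].
With r = 0.0725 m, L = 0.3325 m, θ = 151.3°: √(L² − r² sin²θ) = 0.33067 m.
v = −0.0725·15.9·0.48022·[1 + 0.0725·-0.87715/0.33067] = -0.44702 m/s.
|v| = 0.44702 m/s.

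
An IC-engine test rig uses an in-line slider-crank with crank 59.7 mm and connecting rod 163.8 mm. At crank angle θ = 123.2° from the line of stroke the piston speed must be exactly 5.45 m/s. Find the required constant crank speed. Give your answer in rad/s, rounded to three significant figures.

For an in-line slider-crank, |v_piston| = rω|sinθ|·[1 + r cosθ/√(L² − r² sin²θ)].
With r = 0.0597 m, L = 0.1638 m, θ = 123.2°: the bracketed kinematic factor |dx/dθ| = 0.039487 m.
ω = v/|dx/dθ| = 5.45/0.039487 = 138.02 rad/s.

138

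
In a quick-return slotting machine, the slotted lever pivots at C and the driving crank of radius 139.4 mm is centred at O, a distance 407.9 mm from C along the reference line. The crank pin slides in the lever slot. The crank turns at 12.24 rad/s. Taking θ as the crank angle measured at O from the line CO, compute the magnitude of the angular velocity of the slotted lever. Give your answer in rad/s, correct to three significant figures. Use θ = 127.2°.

1.56

ω = 12.24 rad/s
Crank pin A relative to C: A = (d + r cosθ, r sinθ); lever angle φ = atan2(r sinθ, d + r cosθ).
Differentiating tanφ: φ̇ = rω(d cosθ + r)/(d² + r² + 2dr cosθ).
d² + r² + 2dr cosθ = |CA|² = 0.117058 m²;  d cosθ + r = -0.10722 m.
|ω_lever| = |0.1394·12.24·-0.10722| / 0.117058 = 1.5628 rad/s.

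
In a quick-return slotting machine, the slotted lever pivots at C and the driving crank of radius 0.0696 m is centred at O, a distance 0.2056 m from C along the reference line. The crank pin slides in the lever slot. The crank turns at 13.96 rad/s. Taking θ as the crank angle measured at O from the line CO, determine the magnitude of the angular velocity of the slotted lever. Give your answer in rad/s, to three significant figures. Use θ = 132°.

ω = 13.96 rad/s
Crank pin A relative to C: A = (d + r cosθ, r sinθ); lever angle φ = atan2(r sinθ, d + r cosθ).
Differentiating tanφ: φ̇ = rω(d cosθ + r)/(d² + r² + 2dr cosθ).
d² + r² + 2dr cosθ = |CA|² = 0.0279653 m²;  d cosθ + r = -0.067973 m.
|ω_lever| = |0.0696·13.96·-0.067973| / 0.0279653 = 2.3616 rad/s.

2.36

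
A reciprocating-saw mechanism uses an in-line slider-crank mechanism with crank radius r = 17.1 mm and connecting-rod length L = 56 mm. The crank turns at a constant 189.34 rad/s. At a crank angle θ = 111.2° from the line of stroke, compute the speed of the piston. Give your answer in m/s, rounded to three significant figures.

ω = 189.3 rad/s
For an in-line slider-crank, x = r cosθ + √(L² − r² sin²θ), so v = −rω sinθ·[1 + r cosθ/√(L² − r² sin²θ)].
With r = 0.0171 m, L = 0.056 m, θ = 111.2°: √(L² − r² sin²θ) = 0.053683 m.
v = −0.0171·189.3·0.93232·[1 + 0.0171·-0.36162/0.053683] = -2.6709 m/s.
|v| = 2.6709 m/s.

2.67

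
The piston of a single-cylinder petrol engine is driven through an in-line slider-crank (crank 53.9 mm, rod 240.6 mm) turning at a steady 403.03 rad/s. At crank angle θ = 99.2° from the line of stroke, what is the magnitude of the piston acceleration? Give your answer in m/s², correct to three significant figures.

3310

ω = 403 rad/s
x(θ) = r cosθ + √(L² − r² sin²θ); with ω constant, a = ω²·d²x/dθ².
d²x/dθ² = −r cosθ − r²(cos2θ)/√u − r⁴ sin²2θ/(4u^{3/2}),  u = L² − r² sin²θ = 0.0550574 m².
Substituting r = 0.0539 m, L = 0.2406 m, θ = 99.2°: d²x/dθ² = +0.02035 m.
a = ω²·d²x/dθ² = (403)²·(+0.02035) = +3305.5 m/s²;  |a| = 3305.5 m/s².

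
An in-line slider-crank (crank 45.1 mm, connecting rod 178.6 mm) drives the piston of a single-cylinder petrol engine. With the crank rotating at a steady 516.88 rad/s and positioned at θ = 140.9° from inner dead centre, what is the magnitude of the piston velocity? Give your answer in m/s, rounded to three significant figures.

ω = 516.9 rad/s
For an in-line slider-crank, x = r cosθ + √(L² − r² sin²θ), so v = −rω sinθ·[1 + r cosθ/√(L² − r² sin²θ)].
With r = 0.0451 m, L = 0.1786 m, θ = 140.9°: √(L² − r² sin²θ) = 0.17632 m.
v = −0.0451·516.9·0.63068·[1 + 0.0451·-0.77605/0.17632] = -11.784 m/s.
|v| = 11.784 m/s.

11.8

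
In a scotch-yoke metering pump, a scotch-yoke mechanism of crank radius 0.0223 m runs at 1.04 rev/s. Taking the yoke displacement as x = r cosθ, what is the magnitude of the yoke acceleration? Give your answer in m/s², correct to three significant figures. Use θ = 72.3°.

ω = 6.535 rad/s (from 1.04 rev/s).
x = r cosθ ⇒ ẍ = −rω² cosθ (ω constant).
|a| = rω²|cosθ| = 0.0223·(6.535)²·|cos 72.3°| = 0.2895 m/s².

0.290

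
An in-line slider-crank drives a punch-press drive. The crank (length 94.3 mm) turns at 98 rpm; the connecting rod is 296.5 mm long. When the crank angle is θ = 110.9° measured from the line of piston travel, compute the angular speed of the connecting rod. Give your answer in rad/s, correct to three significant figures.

1.22

ω = 10.26 rad/s (converted from 98 rpm).
The rod makes angle φ with the slider axis where L sinφ = r sinθ; differentiating, L cosφ·φ̇ = r ω cosθ.
L cosφ = √(L² − r² sin²θ) = 0.28311 m.
|ω_rod| = r ω |cosθ| / √(L² − r² sin²θ) = 0.0943·10.26·0.35674/0.28311 = 1.2194 rad/s.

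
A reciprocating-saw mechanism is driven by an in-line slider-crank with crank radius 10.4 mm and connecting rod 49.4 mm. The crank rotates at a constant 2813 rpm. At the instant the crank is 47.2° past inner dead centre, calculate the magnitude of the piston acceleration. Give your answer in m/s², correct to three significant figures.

ω = 2π·2813/60 = 294.6 rad/s
x(θ) = r cosθ + √(L² − r² sin²θ); with ω constant, a = ω²·d²x/dθ².
d²x/dθ² = −r cosθ − r²(cos2θ)/√u − r⁴ sin²2θ/(4u^{3/2}),  u = L² − r² sin²θ = 0.00238213 m².
Substituting r = 0.0104 m, L = 0.0494 m, θ = 47.2°: d²x/dθ² = -0.0069212 m.
a = ω²·d²x/dθ² = (294.6)²·(-0.0069212) = -600.59 m/s²;  |a| = 600.59 m/s².

601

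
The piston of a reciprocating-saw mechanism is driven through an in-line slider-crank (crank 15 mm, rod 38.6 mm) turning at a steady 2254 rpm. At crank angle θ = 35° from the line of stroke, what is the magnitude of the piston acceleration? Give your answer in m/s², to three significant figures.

810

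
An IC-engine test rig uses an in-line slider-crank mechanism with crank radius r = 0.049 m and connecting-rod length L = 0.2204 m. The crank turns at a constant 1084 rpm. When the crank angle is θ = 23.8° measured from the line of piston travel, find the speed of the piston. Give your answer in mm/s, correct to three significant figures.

ω = 2π·1084/60 = 113.5 rad/s
For an in-line slider-crank, x = r cosθ + √(L² − r² sin²θ), so v = −rω sinθ·[1 + r cosθ/√(L² − r² sin²θ)].
With r = 0.049 m, L = 0.2204 m, θ = 23.8°: √(L² − r² sin²θ) = 0.21951 m.
v = −0.049·113.5·0.40355·[1 + 0.049·0.91496/0.21951] = -2.7031 m/s.
|v| = 2.7031 m/s = 2703.1 mm/s.

2700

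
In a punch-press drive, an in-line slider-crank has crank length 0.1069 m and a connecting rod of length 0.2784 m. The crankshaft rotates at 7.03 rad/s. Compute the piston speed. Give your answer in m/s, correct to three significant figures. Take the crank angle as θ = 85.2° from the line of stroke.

ω = 7.03 rad/s
For an in-line slider-crank, x = r cosθ + √(L² − r² sin²θ), so v = −rω sinθ·[1 + r cosθ/√(L² − r² sin²θ)].
With r = 0.1069 m, L = 0.2784 m, θ = 85.2°: √(L² − r² sin²θ) = 0.25721 m.
v = −0.1069·7.03·0.99649·[1 + 0.1069·0.08368/0.25721] = -0.77491 m/s.
|v| = 0.77491 m/s.

0.775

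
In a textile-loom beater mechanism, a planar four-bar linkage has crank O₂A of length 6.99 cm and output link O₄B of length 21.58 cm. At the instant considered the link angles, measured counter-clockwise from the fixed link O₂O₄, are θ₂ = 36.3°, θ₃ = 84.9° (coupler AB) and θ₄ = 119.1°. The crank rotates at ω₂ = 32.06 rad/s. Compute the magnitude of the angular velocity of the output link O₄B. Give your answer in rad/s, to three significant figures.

13.9

ω₂ = 32.06 rad/s
Differentiating the loop-closure r₂e^{iθ₂}+r₃e^{iθ₃}=r₁+r₄e^{iθ₄} gives r₂ω₂e^{iθ₂}+r₃ω₃e^{iθ₃}=r₄ω₄e^{iθ₄}.
Eliminating the other unknown: ω₄ = r₂ω₂ sin(θ₂−θ₃) / [r₄ sin(θ₄−θ₃)].
Numerator sine = -0.75011; denominator sine = +0.56208.
Result = 0.0699·32.06·(-0.75011) / (0.2158·(+0.56208)) = -13.858 rad/s; magnitude 13.858 rad/s.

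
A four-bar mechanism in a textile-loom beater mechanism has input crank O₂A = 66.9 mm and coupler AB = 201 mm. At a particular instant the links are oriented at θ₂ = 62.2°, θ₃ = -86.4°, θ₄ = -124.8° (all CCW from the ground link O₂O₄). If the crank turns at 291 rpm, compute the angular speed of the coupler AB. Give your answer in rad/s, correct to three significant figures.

ω₂ = 30.47 rad/s (from 291 rpm).
Differentiating the loop-closure r₂e^{iθ₂}+r₃e^{iθ₃}=r₁+r₄e^{iθ₄} gives r₂ω₂e^{iθ₂}+r₃ω₃e^{iθ₃}=r₄ω₄e^{iθ₄}.
Eliminating the other unknown: ω₃ = r₂ω₂ sin(θ₄−θ₂) / [r₃ sin(θ₃−θ₄)].
Numerator sine = +0.12187; denominator sine = +0.62115.
Result = 0.0669·30.47·(+0.12187) / (0.201·(+0.62115)) = +1.99 rad/s; magnitude 1.99 rad/s.

1.99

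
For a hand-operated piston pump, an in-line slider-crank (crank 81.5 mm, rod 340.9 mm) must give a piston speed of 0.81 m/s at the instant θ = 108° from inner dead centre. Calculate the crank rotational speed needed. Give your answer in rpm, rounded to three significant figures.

108

For an in-line slider-crank, |v_piston| = rω|sinθ|·[1 + r cosθ/√(L² − r² sin²θ)].
With r = 0.0815 m, L = 0.3409 m, θ = 108°: the bracketed kinematic factor |dx/dθ| = 0.071631 m.
ω = v/|dx/dθ| = 0.81/0.071631 = 11.308 rad/s.
N = 60ω/(2π) = 107.98 rpm.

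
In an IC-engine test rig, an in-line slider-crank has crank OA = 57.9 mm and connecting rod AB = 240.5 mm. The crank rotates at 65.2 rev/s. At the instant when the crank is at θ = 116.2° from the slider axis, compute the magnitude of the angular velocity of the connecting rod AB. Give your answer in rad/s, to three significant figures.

ω = 409.7 rad/s (converted from 65.2 rev/s).
The rod makes angle φ with the slider axis where L sinφ = r sinθ; differentiating, L cosφ·φ̇ = r ω cosθ.
L cosφ = √(L² − r² sin²θ) = 0.23482 m.
|ω_rod| = r ω |cosθ| / √(L² − r² sin²θ) = 0.0579·409.7·0.44151/0.23482 = 44.597 rad/s.

44.6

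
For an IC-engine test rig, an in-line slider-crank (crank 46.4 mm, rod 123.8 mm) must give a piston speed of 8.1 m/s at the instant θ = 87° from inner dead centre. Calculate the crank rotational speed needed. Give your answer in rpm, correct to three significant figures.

For an in-line slider-crank, |v_piston| = rω|sinθ|·[1 + r cosθ/√(L² − r² sin²θ)].
With r = 0.0464 m, L = 0.1238 m, θ = 87°: the bracketed kinematic factor |dx/dθ| = 0.047317 m.
ω = v/|dx/dθ| = 8.1/0.047317 = 171.19 rad/s.
N = 60ω/(2π) = 1634.7 rpm.

1630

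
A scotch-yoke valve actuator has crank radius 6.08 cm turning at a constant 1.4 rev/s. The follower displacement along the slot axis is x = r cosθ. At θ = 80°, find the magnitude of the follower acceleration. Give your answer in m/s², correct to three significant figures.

ω = 8.796 rad/s (from 1.4 rev/s).
x = r cosθ ⇒ ẍ = −rω² cosθ (ω constant).
|a| = rω²|cosθ| = 0.0608·(8.796)²·|cos 80°| = 0.81694 m/s².

0.817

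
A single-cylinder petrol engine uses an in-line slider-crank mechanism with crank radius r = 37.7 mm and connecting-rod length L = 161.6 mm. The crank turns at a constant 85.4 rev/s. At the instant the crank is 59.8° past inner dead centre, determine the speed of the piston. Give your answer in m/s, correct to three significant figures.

19.6

ω = 2π·85.4 = 536.6 rad/s
For an in-line slider-crank, x = r cosθ + √(L² − r² sin²θ), so v = −rω sinθ·[1 + r cosθ/√(L² − r² sin²θ)].
With r = 0.0377 m, L = 0.1616 m, θ = 59.8°: √(L² − r² sin²θ) = 0.15828 m.
v = −0.0377·536.6·0.86427·[1 + 0.0377·0.50302/0.15828] = -19.578 m/s.
|v| = 19.578 m/s.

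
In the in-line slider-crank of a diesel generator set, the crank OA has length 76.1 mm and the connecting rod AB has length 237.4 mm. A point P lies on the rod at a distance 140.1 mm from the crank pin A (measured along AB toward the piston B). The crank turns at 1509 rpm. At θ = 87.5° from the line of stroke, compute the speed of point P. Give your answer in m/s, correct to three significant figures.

12.1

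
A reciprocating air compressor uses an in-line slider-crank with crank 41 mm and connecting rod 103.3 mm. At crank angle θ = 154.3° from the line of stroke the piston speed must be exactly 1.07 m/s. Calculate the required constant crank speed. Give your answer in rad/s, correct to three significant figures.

For an in-line slider-crank, |v_piston| = rω|sinθ|·[1 + r cosθ/√(L² − r² sin²θ)].
With r = 0.041 m, L = 0.1033 m, θ = 154.3°: the bracketed kinematic factor |dx/dθ| = 0.011325 m.
ω = v/|dx/dθ| = 1.07/0.011325 = 94.483 rad/s.

94.5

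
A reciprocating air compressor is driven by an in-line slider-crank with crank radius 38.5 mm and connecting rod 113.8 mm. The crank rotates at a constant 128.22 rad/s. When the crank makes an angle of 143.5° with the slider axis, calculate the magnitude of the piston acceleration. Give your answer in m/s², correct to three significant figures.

439

ω = 128.2 rad/s
x(θ) = r cosθ + √(L² − r² sin²θ); with ω constant, a = ω²·d²x/dθ².
d²x/dθ² = −r cosθ − r²(cos2θ)/√u − r⁴ sin²2θ/(4u^{3/2}),  u = L² − r² sin²θ = 0.012426 m².
Substituting r = 0.0385 m, L = 0.1138 m, θ = 143.5°: d²x/dθ² = +0.026698 m.
a = ω²·d²x/dθ² = (128.2)²·(+0.026698) = +438.93 m/s²;  |a| = 438.93 m/s².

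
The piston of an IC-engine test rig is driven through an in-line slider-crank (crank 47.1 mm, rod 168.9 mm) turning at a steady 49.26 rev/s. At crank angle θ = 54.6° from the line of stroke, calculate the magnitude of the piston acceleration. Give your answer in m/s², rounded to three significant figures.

2210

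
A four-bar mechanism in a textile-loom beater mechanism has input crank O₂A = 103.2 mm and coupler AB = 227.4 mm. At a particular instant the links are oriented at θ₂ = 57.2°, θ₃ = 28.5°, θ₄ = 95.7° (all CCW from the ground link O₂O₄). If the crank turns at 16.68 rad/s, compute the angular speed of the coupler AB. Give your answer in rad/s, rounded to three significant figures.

ω₂ = 16.68 rad/s
Differentiating the loop-closure r₂e^{iθ₂}+r₃e^{iθ₃}=r₁+r₄e^{iθ₄} gives r₂ω₂e^{iθ₂}+r₃ω₃e^{iθ₃}=r₄ω₄e^{iθ₄}.
Eliminating the other unknown: ω₃ = r₂ω₂ sin(θ₄−θ₂) / [r₃ sin(θ₃−θ₄)].
Numerator sine = +0.62251; denominator sine = -0.92186.
Result = 0.1032·16.68·(+0.62251) / (0.2274·(-0.92186)) = -5.1117 rad/s; magnitude 5.1117 rad/s.

5.11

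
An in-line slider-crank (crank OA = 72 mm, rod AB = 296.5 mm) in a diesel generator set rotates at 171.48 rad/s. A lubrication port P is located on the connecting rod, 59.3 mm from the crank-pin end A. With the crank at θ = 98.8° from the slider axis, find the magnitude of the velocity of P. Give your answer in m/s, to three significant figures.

12.2

ω = 171.5 rad/s.  Crank-pin speed |V_A| = rω = 12.347 m/s, perpendicular to OA.
Rod angle: sinφ = −(r/L) sinθ ⇒ φ = -13.885°; ω_rod = −rω cosθ/√(L²−r²sin²θ) = +6.5622 rad/s.
V_P = V_A + ω_rod × AP, with AP = 0.0593 m along the rod.
Components: V_Px = −rω sinθ − a·ω_rod·sinφ = -12.108 m/s;  V_Py = rω cosθ + a·ω_rod·cosφ = -1.5111 m/s.
|V_P| = √(V_Px² + V_Py²) = 12.202 m/s.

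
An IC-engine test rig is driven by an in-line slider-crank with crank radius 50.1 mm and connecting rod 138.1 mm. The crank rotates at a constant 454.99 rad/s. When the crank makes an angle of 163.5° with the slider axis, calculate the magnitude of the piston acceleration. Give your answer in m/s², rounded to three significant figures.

6730

ω = 455 rad/s
x(θ) = r cosθ + √(L² − r² sin²θ); with ω constant, a = ω²·d²x/dθ².
d²x/dθ² = −r cosθ − r²(cos2θ)/√u − r⁴ sin²2θ/(4u^{3/2}),  u = L² − r² sin²θ = 0.0188691 m².
Substituting r = 0.0501 m, L = 0.1381 m, θ = 163.5°: d²x/dθ² = +0.032532 m.
a = ω²·d²x/dθ² = (455)²·(+0.032532) = +6734.6 m/s²;  |a| = 6734.6 m/s².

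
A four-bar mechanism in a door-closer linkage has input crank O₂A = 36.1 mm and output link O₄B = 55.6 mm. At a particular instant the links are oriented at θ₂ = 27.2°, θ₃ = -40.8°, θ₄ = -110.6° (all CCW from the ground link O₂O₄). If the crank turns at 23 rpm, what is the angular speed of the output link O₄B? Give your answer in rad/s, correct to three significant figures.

1.54

ω₂ = 2.409 rad/s (from 23 rpm).
Differentiating the loop-closure r₂e^{iθ₂}+r₃e^{iθ₃}=r₁+r₄e^{iθ₄} gives r₂ω₂e^{iθ₂}+r₃ω₃e^{iθ₃}=r₄ω₄e^{iθ₄}.
Eliminating the other unknown: ω₄ = r₂ω₂ sin(θ₂−θ₃) / [r₄ sin(θ₄−θ₃)].
Numerator sine = +0.92718; denominator sine = -0.93849.
Result = 0.0361·2.409·(+0.92718) / (0.0556·(-0.93849)) = -1.545 rad/s; magnitude 1.545 rad/s.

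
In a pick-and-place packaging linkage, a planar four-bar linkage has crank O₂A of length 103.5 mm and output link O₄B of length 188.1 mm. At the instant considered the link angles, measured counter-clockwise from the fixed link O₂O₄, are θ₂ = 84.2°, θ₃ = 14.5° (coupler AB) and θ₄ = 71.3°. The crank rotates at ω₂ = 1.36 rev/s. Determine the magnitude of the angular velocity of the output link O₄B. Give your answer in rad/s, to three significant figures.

5.27

ω₂ = 8.545 rad/s (from 1.36 rev/s).
Differentiating the loop-closure r₂e^{iθ₂}+r₃e^{iθ₃}=r₁+r₄e^{iθ₄} gives r₂ω₂e^{iθ₂}+r₃ω₃e^{iθ₃}=r₄ω₄e^{iθ₄}.
Eliminating the other unknown: ω₄ = r₂ω₂ sin(θ₂−θ₃) / [r₄ sin(θ₄−θ₃)].
Numerator sine = +0.93789; denominator sine = +0.83676.
Result = 0.1035·8.545·(+0.93789) / (0.1881·(+0.83676)) = +5.2701 rad/s; magnitude 5.2701 rad/s.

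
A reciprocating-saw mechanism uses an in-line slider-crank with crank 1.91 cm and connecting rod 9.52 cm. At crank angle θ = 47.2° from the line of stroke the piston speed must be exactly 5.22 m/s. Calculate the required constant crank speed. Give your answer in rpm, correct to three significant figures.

3130

For an in-line slider-crank, |v_piston| = rω|sinθ|·[1 + r cosθ/√(L² − r² sin²θ)].
With r = 0.0191 m, L = 0.0952 m, θ = 47.2°: the bracketed kinematic factor |dx/dθ| = 0.015946 m.
ω = v/|dx/dθ| = 5.22/0.015946 = 327.36 rad/s.
N = 60ω/(2π) = 3126.1 rpm.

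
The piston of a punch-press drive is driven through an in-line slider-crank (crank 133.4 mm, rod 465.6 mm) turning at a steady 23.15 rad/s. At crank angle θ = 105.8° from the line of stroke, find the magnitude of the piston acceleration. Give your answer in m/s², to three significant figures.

ω = 23.15 rad/s
x(θ) = r cosθ + √(L² − r² sin²θ); with ω constant, a = ω²·d²x/dθ².
d²x/dθ² = −r cosθ − r²(cos2θ)/√u − r⁴ sin²2θ/(4u^{3/2}),  u = L² − r² sin²θ = 0.200307 m².
Substituting r = 0.1334 m, L = 0.4656 m, θ = 105.8°: d²x/dθ² = +0.069946 m.
a = ω²·d²x/dθ² = (23.15)²·(+0.069946) = +37.485 m/s²;  |a| = 37.485 m/s².

37.5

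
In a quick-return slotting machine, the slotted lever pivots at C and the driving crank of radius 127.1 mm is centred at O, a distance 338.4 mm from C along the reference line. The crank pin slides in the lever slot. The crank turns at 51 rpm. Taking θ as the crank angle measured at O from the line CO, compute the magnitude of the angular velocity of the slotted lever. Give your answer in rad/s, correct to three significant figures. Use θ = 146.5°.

1.79

ω = 5.341 rad/s (from 51 rpm).
Crank pin A relative to C: A = (d + r cosθ, r sinθ); lever angle φ = atan2(r sinθ, d + r cosθ).
Differentiating tanφ: φ̇ = rω(d cosθ + r)/(d² + r² + 2dr cosθ).
d² + r² + 2dr cosθ = |CA|² = 0.058937 m²;  d cosθ + r = -0.15509 m.
|ω_lever| = |0.1271·5.341·-0.15509| / 0.058937 = 1.7862 rad/s.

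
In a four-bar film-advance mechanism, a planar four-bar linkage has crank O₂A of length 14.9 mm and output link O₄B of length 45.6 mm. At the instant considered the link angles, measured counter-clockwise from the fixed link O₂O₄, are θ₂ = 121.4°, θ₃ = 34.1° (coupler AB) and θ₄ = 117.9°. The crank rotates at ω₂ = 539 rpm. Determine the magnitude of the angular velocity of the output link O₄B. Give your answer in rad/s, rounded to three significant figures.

18.5

ω₂ = 56.44 rad/s (from 539 rpm).
Differentiating the loop-closure r₂e^{iθ₂}+r₃e^{iθ₃}=r₁+r₄e^{iθ₄} gives r₂ω₂e^{iθ₂}+r₃ω₃e^{iθ₃}=r₄ω₄e^{iθ₄}.
Eliminating the other unknown: ω₄ = r₂ω₂ sin(θ₂−θ₃) / [r₄ sin(θ₄−θ₃)].
Numerator sine = +0.99889; denominator sine = +0.99415.
Result = 0.0149·56.44·(+0.99889) / (0.0456·(+0.99415)) = +18.531 rad/s; magnitude 18.531 rad/s.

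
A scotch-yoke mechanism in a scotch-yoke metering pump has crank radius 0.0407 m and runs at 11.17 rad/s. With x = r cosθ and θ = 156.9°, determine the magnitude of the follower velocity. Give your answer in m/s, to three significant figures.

0.178

ω = 11.17 rad/s
x = r cosθ ⇒ ẋ = −rω sinθ.
|v| = rω|sinθ| = 0.0407·11.17·|sin 156.9°| = 0.17836 m/s.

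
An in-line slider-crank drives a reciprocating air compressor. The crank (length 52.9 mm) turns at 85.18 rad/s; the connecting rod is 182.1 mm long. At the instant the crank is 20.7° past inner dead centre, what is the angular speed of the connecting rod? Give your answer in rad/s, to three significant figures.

ω = 85.18 rad/s
The rod makes angle φ with the slider axis where L sinφ = r sinθ; differentiating, L cosφ·φ̇ = r ω cosθ.
L cosφ = √(L² − r² sin²θ) = 0.18114 m.
|ω_rod| = r ω |cosθ| / √(L² − r² sin²θ) = 0.0529·85.18·0.93544/0.18114 = 23.27 rad/s.

23.3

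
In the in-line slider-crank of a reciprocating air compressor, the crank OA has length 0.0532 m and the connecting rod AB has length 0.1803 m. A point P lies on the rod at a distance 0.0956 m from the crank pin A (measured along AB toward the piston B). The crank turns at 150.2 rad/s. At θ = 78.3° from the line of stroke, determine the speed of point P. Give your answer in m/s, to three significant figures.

8.12

ω = 150.2 rad/s.  Crank-pin speed |V_A| = rω = 7.9906 m/s, perpendicular to OA.
Rod angle: sinφ = −(r/L) sinθ ⇒ φ = -16.794°; ω_rod = −rω cosθ/√(L²−r²sin²θ) = -9.3876 rad/s.
V_P = V_A + ω_rod × AP, with AP = 0.0956 m along the rod.
Components: V_Px = −rω sinθ − a·ω_rod·sinφ = -8.0839 m/s;  V_Py = rω cosθ + a·ω_rod·cosφ = +0.76122 m/s.
|V_P| = √(V_Px² + V_Py²) = 8.1197 m/s.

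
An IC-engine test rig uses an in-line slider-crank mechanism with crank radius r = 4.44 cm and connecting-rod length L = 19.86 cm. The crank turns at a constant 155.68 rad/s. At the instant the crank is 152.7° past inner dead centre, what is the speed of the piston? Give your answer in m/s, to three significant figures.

ω = 155.7 rad/s
For an in-line slider-crank, x = r cosθ + √(L² − r² sin²θ), so v = −rω sinθ·[1 + r cosθ/√(L² − r² sin²θ)].
With r = 0.0444 m, L = 0.1986 m, θ = 152.7°: √(L² − r² sin²θ) = 0.19755 m.
v = −0.0444·155.7·0.45865·[1 + 0.0444·-0.88862/0.19755] = -2.5371 m/s.
|v| = 2.5371 m/s.

2.54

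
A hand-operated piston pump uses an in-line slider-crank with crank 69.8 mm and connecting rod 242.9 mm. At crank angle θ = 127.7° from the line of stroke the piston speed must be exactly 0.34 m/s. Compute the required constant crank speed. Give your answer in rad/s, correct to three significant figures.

7.51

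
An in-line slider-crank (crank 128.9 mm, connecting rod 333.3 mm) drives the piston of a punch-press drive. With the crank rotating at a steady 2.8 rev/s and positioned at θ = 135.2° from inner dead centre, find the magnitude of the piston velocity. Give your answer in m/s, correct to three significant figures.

ω = 2π·2.8 = 17.59 rad/s
For an in-line slider-crank, x = r cosθ + √(L² − r² sin²θ), so v = −rω sinθ·[1 + r cosθ/√(L² − r² sin²θ)].
With r = 0.1289 m, L = 0.3333 m, θ = 135.2°: √(L² − r² sin²θ) = 0.32069 m.
v = −0.1289·17.59·0.70463·[1 + 0.1289·-0.70957/0.32069] = -1.1422 m/s.
|v| = 1.1422 m/s.

1.14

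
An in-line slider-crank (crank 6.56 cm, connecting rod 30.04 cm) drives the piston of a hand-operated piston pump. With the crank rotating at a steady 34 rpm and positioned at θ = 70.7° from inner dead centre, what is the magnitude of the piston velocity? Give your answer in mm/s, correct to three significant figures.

ω = 2π·34/60 = 3.56 rad/s
For an in-line slider-crank, x = r cosθ + √(L² − r² sin²θ), so v = −rω sinθ·[1 + r cosθ/√(L² − r² sin²θ)].
With r = 0.0656 m, L = 0.3004 m, θ = 70.7°: √(L² − r² sin²θ) = 0.29395 m.
v = −0.0656·3.56·0.94380·[1 + 0.0656·0.33051/0.29395] = -0.2367 m/s.
|v| = 0.2367 m/s = 236.7 mm/s.

237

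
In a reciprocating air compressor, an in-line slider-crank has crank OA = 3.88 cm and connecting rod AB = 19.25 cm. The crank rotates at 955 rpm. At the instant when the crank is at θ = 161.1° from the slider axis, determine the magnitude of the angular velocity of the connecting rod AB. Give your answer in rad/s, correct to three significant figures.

19.1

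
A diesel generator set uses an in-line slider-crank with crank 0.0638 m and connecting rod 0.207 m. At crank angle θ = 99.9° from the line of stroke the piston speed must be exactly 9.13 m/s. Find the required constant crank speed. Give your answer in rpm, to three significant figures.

For an in-line slider-crank, |v_piston| = rω|sinθ|·[1 + r cosθ/√(L² − r² sin²θ)].
With r = 0.0638 m, L = 0.207 m, θ = 99.9°: the bracketed kinematic factor |dx/dθ| = 0.059354 m.
ω = v/|dx/dθ| = 9.13/0.059354 = 153.82 rad/s.
N = 60ω/(2π) = 1468.9 rpm.

1470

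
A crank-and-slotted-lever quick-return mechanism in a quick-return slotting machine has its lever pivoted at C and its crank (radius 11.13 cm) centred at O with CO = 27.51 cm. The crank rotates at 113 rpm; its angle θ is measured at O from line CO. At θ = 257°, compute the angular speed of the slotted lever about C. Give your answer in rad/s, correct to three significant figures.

0.876

ω = 11.83 rad/s (from 113 rpm).
Crank pin A relative to C: A = (d + r cosθ, r sinθ); lever angle φ = atan2(r sinθ, d + r cosθ).
Differentiating tanφ: φ̇ = rω(d cosθ + r)/(d² + r² + 2dr cosθ).
d² + r² + 2dr cosθ = |CA|² = 0.0742923 m²;  d cosθ + r = +0.049416 m.
|ω_lever| = |0.1113·11.83·+0.049416| / 0.0742923 = 0.87604 rad/s.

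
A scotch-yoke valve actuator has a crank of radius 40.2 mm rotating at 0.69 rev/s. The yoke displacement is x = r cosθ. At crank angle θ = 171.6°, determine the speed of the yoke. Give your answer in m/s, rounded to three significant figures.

0.0255

ω = 4.335 rad/s (from 0.69 rev/s).
x = r cosθ ⇒ ẋ = −rω sinθ.
|v| = rω|sinθ| = 0.0402·4.335·|sin 171.6°| = 0.02546 m/s.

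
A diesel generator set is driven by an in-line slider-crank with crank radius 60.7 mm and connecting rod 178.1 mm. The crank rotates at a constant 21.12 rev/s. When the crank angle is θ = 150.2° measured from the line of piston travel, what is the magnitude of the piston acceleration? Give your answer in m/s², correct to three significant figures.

732

ω = 2π·21.1 = 132.7 rad/s
x(θ) = r cosθ + √(L² − r² sin²θ); with ω constant, a = ω²·d²x/dθ².
d²x/dθ² = −r cosθ − r²(cos2θ)/√u − r⁴ sin²2θ/(4u^{3/2}),  u = L² − r² sin²θ = 0.0308096 m².
Substituting r = 0.0607 m, L = 0.1781 m, θ = 150.2°: d²x/dθ² = +0.041584 m.
a = ω²·d²x/dθ² = (132.7)²·(+0.041584) = +732.28 m/s²;  |a| = 732.28 m/s².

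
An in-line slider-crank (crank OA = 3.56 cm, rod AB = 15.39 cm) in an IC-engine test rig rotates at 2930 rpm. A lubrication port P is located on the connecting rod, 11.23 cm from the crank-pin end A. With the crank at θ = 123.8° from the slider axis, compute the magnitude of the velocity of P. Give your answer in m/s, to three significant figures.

ω = 306.8 rad/s.  Crank-pin speed |V_A| = rω = 10.923 m/s, perpendicular to OA.
Rod angle: sinφ = −(r/L) sinθ ⇒ φ = -11.083°; ω_rod = −rω cosθ/√(L²−r²sin²θ) = +40.234 rad/s.
V_P = V_A + ω_rod × AP, with AP = 0.1123 m along the rod.
Components: V_Px = −rω sinθ − a·ω_rod·sinφ = -8.2084 m/s;  V_Py = rω cosθ + a·ω_rod·cosφ = -1.6425 m/s.
|V_P| = √(V_Px² + V_Py²) = 8.3711 m/s.

8.37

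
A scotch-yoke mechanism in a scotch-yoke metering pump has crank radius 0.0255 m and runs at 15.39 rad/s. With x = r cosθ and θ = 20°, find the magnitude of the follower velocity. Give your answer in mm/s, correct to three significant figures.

ω = 15.39 rad/s
x = r cosθ ⇒ ẋ = −rω sinθ.
|v| = rω|sinθ| = 0.0255·15.39·|sin 20°| = 0.13422 m/s = 134.22 mm/s.

134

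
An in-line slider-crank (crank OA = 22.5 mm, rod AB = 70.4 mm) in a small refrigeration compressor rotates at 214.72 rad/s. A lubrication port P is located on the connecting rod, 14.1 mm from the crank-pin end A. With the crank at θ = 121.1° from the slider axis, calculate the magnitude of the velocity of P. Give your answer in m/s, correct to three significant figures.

ω = 214.7 rad/s.  Crank-pin speed |V_A| = rω = 4.8312 m/s, perpendicular to OA.
Rod angle: sinφ = −(r/L) sinθ ⇒ φ = -15.882°; ω_rod = −rω cosθ/√(L²−r²sin²θ) = +36.854 rad/s.
V_P = V_A + ω_rod × AP, with AP = 0.0141 m along the rod.
Components: V_Px = −rω sinθ − a·ω_rod·sinφ = -3.9946 m/s;  V_Py = rω cosθ + a·ω_rod·cosφ = -1.9957 m/s.
|V_P| = √(V_Px² + V_Py²) = 4.4654 m/s.

4.47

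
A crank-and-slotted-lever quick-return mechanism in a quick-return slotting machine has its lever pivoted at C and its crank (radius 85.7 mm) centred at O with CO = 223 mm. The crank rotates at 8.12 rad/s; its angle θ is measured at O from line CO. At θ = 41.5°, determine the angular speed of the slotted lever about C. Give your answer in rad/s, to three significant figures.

ω = 8.12 rad/s
Crank pin A relative to C: A = (d + r cosθ, r sinθ); lever angle φ = atan2(r sinθ, d + r cosθ).
Differentiating tanφ: φ̇ = rω(d cosθ + r)/(d² + r² + 2dr cosθ).
d² + r² + 2dr cosθ = |CA|² = 0.0857002 m²;  d cosθ + r = +0.25272 m.
|ω_lever| = |0.0857·8.12·+0.25272| / 0.0857002 = 2.0521 rad/s.

2.05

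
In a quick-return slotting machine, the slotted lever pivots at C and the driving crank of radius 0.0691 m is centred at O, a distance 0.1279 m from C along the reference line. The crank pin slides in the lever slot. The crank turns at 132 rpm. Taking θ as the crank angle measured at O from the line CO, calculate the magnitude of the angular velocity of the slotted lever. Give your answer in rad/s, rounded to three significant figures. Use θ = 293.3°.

4.06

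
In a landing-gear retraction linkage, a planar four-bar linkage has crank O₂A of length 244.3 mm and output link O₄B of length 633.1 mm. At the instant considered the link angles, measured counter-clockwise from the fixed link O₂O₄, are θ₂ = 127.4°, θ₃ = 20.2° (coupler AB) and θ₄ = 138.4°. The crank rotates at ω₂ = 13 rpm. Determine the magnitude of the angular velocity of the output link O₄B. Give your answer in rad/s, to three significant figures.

ω₂ = 1.361 rad/s (from 13 rpm).
Differentiating the loop-closure r₂e^{iθ₂}+r₃e^{iθ₃}=r₁+r₄e^{iθ₄} gives r₂ω₂e^{iθ₂}+r₃ω₃e^{iθ₃}=r₄ω₄e^{iθ₄}.
Eliminating the other unknown: ω₄ = r₂ω₂ sin(θ₂−θ₃) / [r₄ sin(θ₄−θ₃)].
Numerator sine = +0.95528; denominator sine = +0.88130.
Result = 0.2443·1.361·(+0.95528) / (0.6331·(+0.88130)) = +0.56941 rad/s; magnitude 0.56941 rad/s.

0.569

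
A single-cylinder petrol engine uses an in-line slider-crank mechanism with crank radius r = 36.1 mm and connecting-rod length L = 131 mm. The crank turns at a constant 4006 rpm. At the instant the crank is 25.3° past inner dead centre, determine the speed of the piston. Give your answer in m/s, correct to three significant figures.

8.10

ω = 2π·4006/60 = 419.5 rad/s
For an in-line slider-crank, x = r cosθ + √(L² − r² sin²θ), so v = −rω sinθ·[1 + r cosθ/√(L² − r² sin²θ)].
With r = 0.0361 m, L = 0.131 m, θ = 25.3°: √(L² − r² sin²θ) = 0.13009 m.
v = −0.0361·419.5·0.42736·[1 + 0.0361·0.90408/0.13009] = -8.0957 m/s.
|v| = 8.0957 m/s.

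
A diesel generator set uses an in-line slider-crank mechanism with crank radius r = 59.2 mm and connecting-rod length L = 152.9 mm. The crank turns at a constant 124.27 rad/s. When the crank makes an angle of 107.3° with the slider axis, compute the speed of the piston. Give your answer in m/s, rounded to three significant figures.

6.15

ω = 124.3 rad/s
For an in-line slider-crank, x = r cosθ + √(L² − r² sin²θ), so v = −rω sinθ·[1 + r cosθ/√(L² − r² sin²θ)].
With r = 0.0592 m, L = 0.1529 m, θ = 107.3°: √(L² − r² sin²θ) = 0.14207 m.
v = −0.0592·124.3·0.95476·[1 + 0.0592·-0.29737/0.14207] = -6.1536 m/s.
|v| = 6.1536 m/s.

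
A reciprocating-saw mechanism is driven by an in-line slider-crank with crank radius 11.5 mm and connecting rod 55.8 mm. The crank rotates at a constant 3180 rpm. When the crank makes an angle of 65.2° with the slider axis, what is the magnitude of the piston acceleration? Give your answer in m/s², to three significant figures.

ω = 2π·3180/60 = 333 rad/s
x(θ) = r cosθ + √(L² − r² sin²θ); with ω constant, a = ω²·d²x/dθ².
d²x/dθ² = −r cosθ − r²(cos2θ)/√u − r⁴ sin²2θ/(4u^{3/2}),  u = L² − r² sin²θ = 0.00300466 m².
Substituting r = 0.0115 m, L = 0.0558 m, θ = 65.2°: d²x/dθ² = -0.0032754 m.
a = ω²·d²x/dθ² = (333)²·(-0.0032754) = -363.22 m/s²;  |a| = 363.22 m/s².

363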